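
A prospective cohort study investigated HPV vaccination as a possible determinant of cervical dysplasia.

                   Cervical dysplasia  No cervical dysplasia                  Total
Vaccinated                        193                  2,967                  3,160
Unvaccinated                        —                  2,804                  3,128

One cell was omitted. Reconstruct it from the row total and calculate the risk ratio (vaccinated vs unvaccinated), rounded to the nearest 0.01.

The missing cell is in the unexposed row: 3128 − 2804 = 324.
So a = 193, b = 2967, c = 324, d = 2804.
RR = [a/(a+b)] / [c/(c+d)] = (193/3160) / (324/3128) = 0.06108/0.10358 = 0.58965

0.59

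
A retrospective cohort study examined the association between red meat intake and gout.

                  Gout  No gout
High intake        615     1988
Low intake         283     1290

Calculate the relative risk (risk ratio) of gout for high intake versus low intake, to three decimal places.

1.313

Cells: a = 615, b = 1988, c = 283, d = 1290.
Risk in exposed = 615/2603 = 0.23627; risk in unexposed = 283/1573 = 0.17991.
RR = 0.23627 / 0.17991 = 1.31324
The risk among the exposed is 1.31 times that among the unexposed.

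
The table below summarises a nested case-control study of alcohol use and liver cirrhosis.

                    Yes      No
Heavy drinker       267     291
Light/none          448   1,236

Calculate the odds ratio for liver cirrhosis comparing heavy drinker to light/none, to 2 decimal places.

Cells: a = 267, b = 291, c = 448, d = 1236.
OR = (a·d)/(b·c) = (267 × 1236) / (291 × 448) = 330012 / 130368 = 2.53139
The odds of liver cirrhosis are about 2.53 times as high in the heavy drinker group.

2.53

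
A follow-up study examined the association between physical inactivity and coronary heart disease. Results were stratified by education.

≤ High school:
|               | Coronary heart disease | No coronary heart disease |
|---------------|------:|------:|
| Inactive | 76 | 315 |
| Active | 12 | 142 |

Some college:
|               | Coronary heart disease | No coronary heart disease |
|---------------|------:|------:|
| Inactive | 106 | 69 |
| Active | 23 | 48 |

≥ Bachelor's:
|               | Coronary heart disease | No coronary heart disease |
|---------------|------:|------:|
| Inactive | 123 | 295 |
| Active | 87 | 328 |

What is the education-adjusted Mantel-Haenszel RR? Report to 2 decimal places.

1.65

RR_MH = Σ(aᵢ·n₀ᵢ/nᵢ) / Σ(cᵢ·n₁ᵢ/nᵢ), with n₁ᵢ = aᵢ+bᵢ (exposed), n₀ᵢ = cᵢ+dᵢ (unexposed), nᵢ = n₁ᵢ+n₀ᵢ.
Stratum 1 (≤ High school): n₁ = 391, n₀ = 154, n = 545; a·n₀/n = 76·154/545 = 21.4752; c·n₁/n = 12·391/545 = 8.6092
Stratum 2 (Some college): n₁ = 175, n₀ = 71, n = 246; a·n₀/n = 106·71/246 = 30.5935; c·n₁/n = 23·175/246 = 16.3618
Stratum 3 (≥ Bachelor's): n₁ = 418, n₀ = 415, n = 833; a·n₀/n = 123·415/833 = 61.2785; c·n₁/n = 87·418/833 = 43.6567
RR_MH = (21.4752 + 30.5935 + 61.2785) / (8.6092 + 16.3618 + 43.6567) = 113.3472 / 68.6276 = 1.65163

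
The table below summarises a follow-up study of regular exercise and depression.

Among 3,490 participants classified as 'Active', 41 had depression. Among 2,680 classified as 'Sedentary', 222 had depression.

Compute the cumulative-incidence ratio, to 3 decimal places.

0.142

From the description: a = 41, b = 3449, c = 222, d = 2458.
Risk in exposed = 41/3490 = 0.01175; risk in unexposed = 222/2680 = 0.08284.
RR = 0.01175 / 0.08284 = 0.14182
The risk is 86% lower among the exposed than among the unexposed.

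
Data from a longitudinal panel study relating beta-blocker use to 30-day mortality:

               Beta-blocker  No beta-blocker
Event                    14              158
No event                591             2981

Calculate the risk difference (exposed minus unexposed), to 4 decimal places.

Reading the table with exposure as columns: a = 14 (Beta-blocker, case), b = 591 (Beta-blocker, non-case), c = 158 (No beta-blocker, case), d = 2981.
Risk in exposed = 14/605 = 0.023140; risk in unexposed = 158/3139 = 0.050335.
Risk difference = 0.023140 − 0.050335 = -0.027194

-0.0272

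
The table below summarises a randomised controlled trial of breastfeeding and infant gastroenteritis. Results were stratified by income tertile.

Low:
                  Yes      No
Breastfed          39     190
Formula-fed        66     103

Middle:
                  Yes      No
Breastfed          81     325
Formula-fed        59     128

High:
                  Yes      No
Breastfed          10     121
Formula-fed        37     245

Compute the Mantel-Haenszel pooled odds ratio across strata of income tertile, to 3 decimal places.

OR_MH = Σ(aᵢdᵢ/nᵢ) / Σ(bᵢcᵢ/nᵢ), where nᵢ is the stratum total.
Stratum 1 (Low): n = 398; a·d/n = 39·103/398 = 10.0930; b·c/n = 190·66/398 = 31.5075
Stratum 2 (Middle): n = 593; a·d/n = 81·128/593 = 17.4840; b·c/n = 325·59/593 = 32.3356
Stratum 3 (High): n = 413; a·d/n = 10·245/413 = 5.9322; b·c/n = 121·37/413 = 10.8402
OR_MH = (10.0930 + 17.4840 + 5.9322) / (31.5075 + 32.3356 + 10.8402) = 33.5091 / 74.6833 = 0.44868

0.449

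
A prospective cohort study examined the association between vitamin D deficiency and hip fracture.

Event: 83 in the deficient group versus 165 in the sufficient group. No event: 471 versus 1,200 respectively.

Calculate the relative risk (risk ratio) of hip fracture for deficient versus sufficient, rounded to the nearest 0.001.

From the description: a = 83, b = 471, c = 165, d = 1200.
Risk in exposed = 83/554 = 0.14982; risk in unexposed = 165/1365 = 0.12088.
RR = 0.14982 / 0.12088 = 1.23942
The risk among the exposed is 1.24 times that among the unexposed.

1.239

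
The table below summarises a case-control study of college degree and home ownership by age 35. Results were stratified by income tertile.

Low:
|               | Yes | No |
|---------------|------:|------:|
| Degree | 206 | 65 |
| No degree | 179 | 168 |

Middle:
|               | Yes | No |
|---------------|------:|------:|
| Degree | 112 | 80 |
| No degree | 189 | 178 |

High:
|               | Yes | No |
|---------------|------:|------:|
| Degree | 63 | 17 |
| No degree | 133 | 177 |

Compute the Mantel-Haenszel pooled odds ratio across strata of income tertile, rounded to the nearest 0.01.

OR_MH = Σ(aᵢdᵢ/nᵢ) / Σ(bᵢcᵢ/nᵢ), where nᵢ is the stratum total.
Stratum 1 (Low): n = 618; a·d/n = 206·168/618 = 56.0000; b·c/n = 65·179/618 = 18.8269
Stratum 2 (Middle): n = 559; a·d/n = 112·178/559 = 35.6637; b·c/n = 80·189/559 = 27.0483
Stratum 3 (High): n = 390; a·d/n = 63·177/390 = 28.5923; b·c/n = 17·133/390 = 5.7974
OR_MH = (56.0000 + 35.6637 + 28.5923) / (18.8269 + 27.0483 + 5.7974) = 120.2560 / 51.6726 = 2.32727

2.33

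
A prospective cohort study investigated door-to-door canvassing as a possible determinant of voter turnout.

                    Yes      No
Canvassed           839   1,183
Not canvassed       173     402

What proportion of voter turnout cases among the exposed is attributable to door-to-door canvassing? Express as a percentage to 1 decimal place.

27.5

Cells: a = 839, b = 1183, c = 173, d = 402.
Risk in exposed = 839/2022 = 0.41494; risk in unexposed = 173/575 = 0.30087.
RR = 0.41494/0.30087 = 1.37912
AR% = (RR − 1)/RR × 100 = (1.37912 − 1)/1.37912 × 100 = 27.4901%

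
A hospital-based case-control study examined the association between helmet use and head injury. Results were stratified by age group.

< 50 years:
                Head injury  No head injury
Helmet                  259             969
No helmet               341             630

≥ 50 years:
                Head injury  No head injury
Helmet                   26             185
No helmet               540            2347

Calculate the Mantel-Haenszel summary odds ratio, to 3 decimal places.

0.514

OR_MH = Σ(aᵢdᵢ/nᵢ) / Σ(bᵢcᵢ/nᵢ), where nᵢ is the stratum total.
Stratum 1 (< 50 years): n = 2199; a·d/n = 259·630/2199 = 74.2019; b·c/n = 969·341/2199 = 150.2633
Stratum 2 (≥ 50 years): n = 3098; a·d/n = 26·2347/3098 = 19.6972; b·c/n = 185·540/3098 = 32.2466
OR_MH = (74.2019 + 19.6972) / (150.2633 + 32.2466) = 93.8991 / 182.5099 = 0.51449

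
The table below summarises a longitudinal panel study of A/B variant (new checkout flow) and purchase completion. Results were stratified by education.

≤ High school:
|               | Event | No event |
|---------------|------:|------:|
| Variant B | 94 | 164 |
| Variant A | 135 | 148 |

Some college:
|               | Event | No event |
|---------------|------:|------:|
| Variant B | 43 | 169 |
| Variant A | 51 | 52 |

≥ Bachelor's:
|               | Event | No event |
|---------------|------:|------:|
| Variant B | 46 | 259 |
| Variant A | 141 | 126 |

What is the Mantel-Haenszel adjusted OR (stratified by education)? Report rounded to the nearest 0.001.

OR_MH = Σ(aᵢdᵢ/nᵢ) / Σ(bᵢcᵢ/nᵢ), where nᵢ is the stratum total.
Stratum 1 (≤ High school): n = 541; a·d/n = 94·148/541 = 25.7153; b·c/n = 164·135/541 = 40.9242
Stratum 2 (Some college): n = 315; a·d/n = 43·52/315 = 7.0984; b·c/n = 169·51/315 = 27.3619
Stratum 3 (≥ Bachelor's): n = 572; a·d/n = 46·126/572 = 10.1329; b·c/n = 259·141/572 = 63.8444
OR_MH = (25.7153 + 7.0984 + 10.1329) / (40.9242 + 27.3619 + 63.8444) = 42.9466 / 132.1305 = 0.32503

0.325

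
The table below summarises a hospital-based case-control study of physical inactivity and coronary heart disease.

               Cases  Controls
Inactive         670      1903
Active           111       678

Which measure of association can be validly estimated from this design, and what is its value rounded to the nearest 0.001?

Cells: a = 670, b = 1903, c = 111, d = 678.
This is a hospital-based case-control study: participants were sampled on outcome status, so risks in the source population cannot be estimated directly — relative risk is not valid here. The odds ratio is the appropriate measure.
OR = (a·d)/(b·c) = (670 × 678) / (1903 × 111) = 454260 / 211233 = 2.15052

2.151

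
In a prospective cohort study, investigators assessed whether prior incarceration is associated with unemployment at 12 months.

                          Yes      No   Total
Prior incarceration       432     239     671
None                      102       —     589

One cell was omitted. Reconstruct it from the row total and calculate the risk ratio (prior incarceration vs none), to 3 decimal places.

3.718

The missing cell is in the unexposed row: 589 − 102 = 487.
So a = 432, b = 239, c = 102, d = 487.
RR = [a/(a+b)] / [c/(c+d)] = (432/671) / (102/589) = 0.64382/0.17317 = 3.71772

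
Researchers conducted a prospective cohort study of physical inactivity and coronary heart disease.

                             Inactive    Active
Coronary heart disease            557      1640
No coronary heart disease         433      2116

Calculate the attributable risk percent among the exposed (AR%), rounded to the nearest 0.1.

22.4

Reading the table with exposure as columns: a = 557 (Inactive, case), b = 433 (Inactive, non-case), c = 1640 (Active, case), d = 2116.
Risk in exposed = 557/990 = 0.56263; risk in unexposed = 1640/3756 = 0.43663.
RR = 0.56263/0.43663 = 1.28855
AR% = (RR − 1)/RR × 100 = (1.28855 − 1)/1.28855 × 100 = 22.3935%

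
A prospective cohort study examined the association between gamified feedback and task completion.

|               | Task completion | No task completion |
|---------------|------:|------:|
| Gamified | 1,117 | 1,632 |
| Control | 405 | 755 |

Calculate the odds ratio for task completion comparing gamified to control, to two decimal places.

Cells: a = 1117, b = 1632, c = 405, d = 755.
OR = (a·d)/(b·c) = (1117 × 755) / (1632 × 405) = 843335 / 660960 = 1.27592
The odds of task completion are about 1.28 times as high in the gamified group.

1.28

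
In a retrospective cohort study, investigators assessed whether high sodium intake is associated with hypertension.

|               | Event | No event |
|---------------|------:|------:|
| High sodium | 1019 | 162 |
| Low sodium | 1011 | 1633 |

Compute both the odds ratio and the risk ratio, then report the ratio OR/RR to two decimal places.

Cells: a = 1019, b = 162, c = 1011, d = 1633.
OR = (1019·1633)/(162·1011) = 1664027/163782 = 10.16001
Risk in exposed = 1019/1181 = 0.86283; risk in unexposed = 1011/2644 = 0.38238; RR = 2.25650
OR/RR = 10.16001 / 2.25650 = 4.50256
The outcome is not rare, so the OR lies further from 1 than the RR.

4.50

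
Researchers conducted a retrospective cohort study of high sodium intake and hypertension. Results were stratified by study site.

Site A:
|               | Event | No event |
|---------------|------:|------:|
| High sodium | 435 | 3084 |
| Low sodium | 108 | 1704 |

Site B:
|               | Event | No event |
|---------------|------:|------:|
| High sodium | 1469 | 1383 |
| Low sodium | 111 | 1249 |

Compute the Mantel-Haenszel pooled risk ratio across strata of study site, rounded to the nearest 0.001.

4.248

RR_MH = Σ(aᵢ·n₀ᵢ/nᵢ) / Σ(cᵢ·n₁ᵢ/nᵢ), with n₁ᵢ = aᵢ+bᵢ (exposed), n₀ᵢ = cᵢ+dᵢ (unexposed), nᵢ = n₁ᵢ+n₀ᵢ.
Stratum 1 (Site A): n₁ = 3519, n₀ = 1812, n = 5331; a·n₀/n = 435·1812/5331 = 147.8559; c·n₁/n = 108·3519/5331 = 71.2909
Stratum 2 (Site B): n₁ = 2852, n₀ = 1360, n = 4212; a·n₀/n = 1469·1360/4212 = 474.3210; c·n₁/n = 111·2852/4212 = 75.1595
RR_MH = (147.8559 + 474.3210) / (71.2909 + 75.1595) = 622.1769 / 146.4505 = 4.24838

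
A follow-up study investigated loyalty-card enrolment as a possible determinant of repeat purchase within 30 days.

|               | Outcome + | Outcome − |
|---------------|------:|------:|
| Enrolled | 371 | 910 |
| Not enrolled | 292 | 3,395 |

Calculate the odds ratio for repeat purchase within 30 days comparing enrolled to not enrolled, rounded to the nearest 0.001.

4.740

Cells: a = 371, b = 910, c = 292, d = 3395.
OR = (a·d)/(b·c) = (371 × 3395) / (910 × 292) = 1259545 / 265720 = 4.74012
The odds of repeat purchase within 30 days are about 4.74 times as high in the enrolled group.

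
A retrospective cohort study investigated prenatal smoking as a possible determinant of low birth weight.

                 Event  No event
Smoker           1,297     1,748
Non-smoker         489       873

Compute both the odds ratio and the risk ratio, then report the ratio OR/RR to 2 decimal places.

Cells: a = 1297, b = 1748, c = 489, d = 873.
OR = (1297·873)/(1748·489) = 1132281/854772 = 1.32466
Risk in exposed = 1297/3045 = 0.42594; risk in unexposed = 489/1362 = 0.35903; RR = 1.18637
OR/RR = 1.32466 / 1.18637 = 1.11656
The outcome is not rare, so the OR lies further from 1 than the RR.

1.12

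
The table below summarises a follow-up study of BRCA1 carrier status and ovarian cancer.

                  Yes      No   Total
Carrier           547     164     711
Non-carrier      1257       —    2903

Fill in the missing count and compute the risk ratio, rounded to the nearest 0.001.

The missing cell is in the unexposed row: 2903 − 1257 = 1646.
So a = 547, b = 164, c = 1257, d = 1646.
RR = [a/(a+b)] / [c/(c+d)] = (547/711) / (1257/2903) = 0.76934/0.43300 = 1.77676

1.777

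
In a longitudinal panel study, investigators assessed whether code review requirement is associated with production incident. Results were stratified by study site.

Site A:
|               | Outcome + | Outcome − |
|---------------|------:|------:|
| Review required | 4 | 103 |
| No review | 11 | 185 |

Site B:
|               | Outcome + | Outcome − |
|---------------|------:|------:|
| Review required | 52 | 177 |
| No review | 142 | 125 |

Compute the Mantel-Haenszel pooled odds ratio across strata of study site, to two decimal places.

0.29

OR_MH = Σ(aᵢdᵢ/nᵢ) / Σ(bᵢcᵢ/nᵢ), where nᵢ is the stratum total.
Stratum 1 (Site A): n = 303; a·d/n = 4·185/303 = 2.4422; b·c/n = 103·11/303 = 3.7393
Stratum 2 (Site B): n = 496; a·d/n = 52·125/496 = 13.1048; b·c/n = 177·142/496 = 50.6734
OR_MH = (2.4422 + 13.1048) / (3.7393 + 50.6734) = 15.5471 / 54.4127 = 0.28573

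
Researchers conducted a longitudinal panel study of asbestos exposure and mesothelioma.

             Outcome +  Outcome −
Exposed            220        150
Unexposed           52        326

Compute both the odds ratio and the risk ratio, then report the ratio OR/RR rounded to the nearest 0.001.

2.127

Cells: a = 220, b = 150, c = 52, d = 326.
OR = (220·326)/(150·52) = 71720/7800 = 9.19487
Risk in exposed = 220/370 = 0.59459; risk in unexposed = 52/378 = 0.13757; RR = 4.32225
OR/RR = 9.19487 / 4.32225 = 2.12734
The outcome is not rare, so the OR lies further from 1 than the RR.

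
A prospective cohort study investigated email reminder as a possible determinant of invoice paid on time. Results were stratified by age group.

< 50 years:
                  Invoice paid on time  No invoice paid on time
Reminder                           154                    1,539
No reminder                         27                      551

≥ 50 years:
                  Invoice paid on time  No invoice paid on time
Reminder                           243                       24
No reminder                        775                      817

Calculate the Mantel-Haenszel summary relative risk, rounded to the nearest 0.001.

RR_MH = Σ(aᵢ·n₀ᵢ/nᵢ) / Σ(cᵢ·n₁ᵢ/nᵢ), with n₁ᵢ = aᵢ+bᵢ (exposed), n₀ᵢ = cᵢ+dᵢ (unexposed), nᵢ = n₁ᵢ+n₀ᵢ.
Stratum 1 (< 50 years): n₁ = 1693, n₀ = 578, n = 2271; a·n₀/n = 154·578/2271 = 39.1951; c·n₁/n = 27·1693/2271 = 20.1281
Stratum 2 (≥ 50 years): n₁ = 267, n₀ = 1592, n = 1859; a·n₀/n = 243·1592/1859 = 208.0990; c·n₁/n = 775·267/1859 = 111.3098
RR_MH = (39.1951 + 208.0990) / (20.1281 + 111.3098) = 247.2940 / 131.4380 = 1.88145

1.881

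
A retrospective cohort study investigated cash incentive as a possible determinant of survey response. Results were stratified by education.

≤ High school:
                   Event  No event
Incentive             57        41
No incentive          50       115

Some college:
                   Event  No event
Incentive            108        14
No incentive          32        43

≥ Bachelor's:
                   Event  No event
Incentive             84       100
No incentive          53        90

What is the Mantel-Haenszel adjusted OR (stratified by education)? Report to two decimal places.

2.73

OR_MH = Σ(aᵢdᵢ/nᵢ) / Σ(bᵢcᵢ/nᵢ), where nᵢ is the stratum total.
Stratum 1 (≤ High school): n = 263; a·d/n = 57·115/263 = 24.9240; b·c/n = 41·50/263 = 7.7947
Stratum 2 (Some college): n = 197; a·d/n = 108·43/197 = 23.5736; b·c/n = 14·32/197 = 2.2741
Stratum 3 (≥ Bachelor's): n = 327; a·d/n = 84·90/327 = 23.1193; b·c/n = 100·53/327 = 16.2080
OR_MH = (24.9240 + 23.5736 + 23.1193) / (7.7947 + 2.2741 + 16.2080) = 71.6168 / 26.2767 = 2.72548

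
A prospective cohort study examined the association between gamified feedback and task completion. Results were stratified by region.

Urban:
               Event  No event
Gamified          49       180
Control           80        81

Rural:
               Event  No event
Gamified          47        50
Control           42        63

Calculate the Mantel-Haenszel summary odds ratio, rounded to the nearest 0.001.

0.525

OR_MH = Σ(aᵢdᵢ/nᵢ) / Σ(bᵢcᵢ/nᵢ), where nᵢ is the stratum total.
Stratum 1 (Urban): n = 390; a·d/n = 49·81/390 = 10.1769; b·c/n = 180·80/390 = 36.9231
Stratum 2 (Rural): n = 202; a·d/n = 47·63/202 = 14.6584; b·c/n = 50·42/202 = 10.3960
OR_MH = (10.1769 + 14.6584) / (36.9231 + 10.3960) = 24.8353 / 47.3191 = 0.52485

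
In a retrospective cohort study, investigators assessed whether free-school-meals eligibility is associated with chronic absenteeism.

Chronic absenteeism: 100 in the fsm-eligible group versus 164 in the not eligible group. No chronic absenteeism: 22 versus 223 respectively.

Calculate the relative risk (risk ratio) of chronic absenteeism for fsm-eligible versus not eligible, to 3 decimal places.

From the description: a = 100, b = 22, c = 164, d = 223.
Risk in exposed = 100/122 = 0.81967; risk in unexposed = 164/387 = 0.42377.
RR = 0.81967 / 0.42377 = 1.93423
The risk among the exposed is 1.93 times that among the unexposed.

1.934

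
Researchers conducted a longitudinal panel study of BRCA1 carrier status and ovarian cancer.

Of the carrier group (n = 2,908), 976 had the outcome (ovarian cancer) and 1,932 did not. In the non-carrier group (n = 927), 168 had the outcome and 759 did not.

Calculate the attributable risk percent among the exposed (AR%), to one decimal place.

From the description: a = 976, b = 1932, c = 168, d = 759.
Risk in exposed = 976/2908 = 0.33563; risk in unexposed = 168/927 = 0.18123.
RR = 0.33563/0.18123 = 1.85194
AR% = (RR − 1)/RR × 100 = (1.85194 − 1)/1.85194 × 100 = 46.0024%

46.0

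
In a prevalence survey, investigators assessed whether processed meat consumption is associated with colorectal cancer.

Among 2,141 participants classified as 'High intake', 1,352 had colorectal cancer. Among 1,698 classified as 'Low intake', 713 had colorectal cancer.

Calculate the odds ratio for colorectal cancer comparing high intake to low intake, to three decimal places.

From the description: a = 1352, b = 789, c = 713, d = 985.
OR = (a·d)/(b·c) = (1352 × 985) / (789 × 713) = 1331720 / 562557 = 2.36726
The odds of colorectal cancer are about 2.37 times as high in the high intake group.

2.367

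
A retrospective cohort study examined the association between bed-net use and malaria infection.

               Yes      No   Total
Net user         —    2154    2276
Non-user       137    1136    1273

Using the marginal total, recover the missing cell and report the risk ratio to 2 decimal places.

The missing cell is in the exposed row: 2276 − 2154 = 122.
So a = 122, b = 2154, c = 137, d = 1136.
RR = [a/(a+b)] / [c/(c+d)] = (122/2276) / (137/1273) = 0.05360/0.10762 = 0.49808

0.50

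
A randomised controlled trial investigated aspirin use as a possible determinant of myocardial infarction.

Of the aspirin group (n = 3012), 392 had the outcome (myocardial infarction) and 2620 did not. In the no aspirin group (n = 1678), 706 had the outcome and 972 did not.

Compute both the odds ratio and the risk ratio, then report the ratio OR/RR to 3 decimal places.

0.666

From the description: a = 392, b = 2620, c = 706, d = 972.
OR = (392·972)/(2620·706) = 381024/1849720 = 0.20599
Risk in exposed = 392/3012 = 0.13015; risk in unexposed = 706/1678 = 0.42074; RR = 0.30933
OR/RR = 0.20599 / 0.30933 = 0.66593
The outcome is not rare, so the OR lies further from 1 than the RR.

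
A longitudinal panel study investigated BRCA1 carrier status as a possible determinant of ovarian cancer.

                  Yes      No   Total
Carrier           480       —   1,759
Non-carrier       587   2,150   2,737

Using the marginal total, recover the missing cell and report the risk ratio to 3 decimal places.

The missing cell is in the exposed row: 1759 − 480 = 1279.
So a = 480, b = 1279, c = 587, d = 2150.
RR = [a/(a+b)] / [c/(c+d)] = (480/1759) / (587/2737) = 0.27288/0.21447 = 1.27237

1.272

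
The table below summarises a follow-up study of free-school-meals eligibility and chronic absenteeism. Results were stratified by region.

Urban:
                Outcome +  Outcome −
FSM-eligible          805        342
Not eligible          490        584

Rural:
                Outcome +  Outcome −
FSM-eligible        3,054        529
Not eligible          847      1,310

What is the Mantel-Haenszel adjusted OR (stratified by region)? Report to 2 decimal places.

5.92

OR_MH = Σ(aᵢdᵢ/nᵢ) / Σ(bᵢcᵢ/nᵢ), where nᵢ is the stratum total.
Stratum 1 (Urban): n = 2221; a·d/n = 805·584/2221 = 211.6704; b·c/n = 342·490/2221 = 75.4525
Stratum 2 (Rural): n = 5740; a·d/n = 3054·1310/5740 = 696.9930; b·c/n = 529·847/5740 = 78.0598
OR_MH = (211.6704 + 696.9930) / (75.4525 + 78.0598) = 908.6635 / 153.5123 = 5.91916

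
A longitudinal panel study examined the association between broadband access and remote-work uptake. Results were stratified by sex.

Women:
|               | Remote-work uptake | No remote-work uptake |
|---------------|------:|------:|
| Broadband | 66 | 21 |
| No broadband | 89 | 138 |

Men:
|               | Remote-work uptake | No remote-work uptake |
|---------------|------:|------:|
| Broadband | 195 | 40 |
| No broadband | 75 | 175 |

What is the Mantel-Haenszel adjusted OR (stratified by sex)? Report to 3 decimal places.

OR_MH = Σ(aᵢdᵢ/nᵢ) / Σ(bᵢcᵢ/nᵢ), where nᵢ is the stratum total.
Stratum 1 (Women): n = 314; a·d/n = 66·138/314 = 29.0064; b·c/n = 21·89/314 = 5.9522
Stratum 2 (Men): n = 485; a·d/n = 195·175/485 = 70.3608; b·c/n = 40·75/485 = 6.1856
OR_MH = (29.0064 + 70.3608) / (5.9522 + 6.1856) = 99.3672 / 12.1378 = 8.18659

8.187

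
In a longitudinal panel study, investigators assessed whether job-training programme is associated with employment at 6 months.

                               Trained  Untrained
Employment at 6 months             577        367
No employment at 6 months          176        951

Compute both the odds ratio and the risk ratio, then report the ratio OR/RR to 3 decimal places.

Reading the table with exposure as columns: a = 577 (Trained, case), b = 176 (Trained, non-case), c = 367 (Untrained, case), d = 951.
OR = (577·951)/(176·367) = 548727/64592 = 8.49528
Risk in exposed = 577/753 = 0.76627; risk in unexposed = 367/1318 = 0.27845; RR = 2.75188
OR/RR = 8.49528 / 2.75188 = 3.08708
The outcome is not rare, so the OR lies further from 1 than the RR.

3.087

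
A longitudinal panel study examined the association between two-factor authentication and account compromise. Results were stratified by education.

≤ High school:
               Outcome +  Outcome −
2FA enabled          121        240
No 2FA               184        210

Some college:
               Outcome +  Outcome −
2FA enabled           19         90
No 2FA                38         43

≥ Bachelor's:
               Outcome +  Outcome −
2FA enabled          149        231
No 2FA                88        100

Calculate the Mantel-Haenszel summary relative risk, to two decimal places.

RR_MH = Σ(aᵢ·n₀ᵢ/nᵢ) / Σ(cᵢ·n₁ᵢ/nᵢ), with n₁ᵢ = aᵢ+bᵢ (exposed), n₀ᵢ = cᵢ+dᵢ (unexposed), nᵢ = n₁ᵢ+n₀ᵢ.
Stratum 1 (≤ High school): n₁ = 361, n₀ = 394, n = 755; a·n₀/n = 121·394/755 = 63.1444; c·n₁/n = 184·361/755 = 87.9788
Stratum 2 (Some college): n₁ = 109, n₀ = 81, n = 190; a·n₀/n = 19·81/190 = 8.1000; c·n₁/n = 38·109/190 = 21.8000
Stratum 3 (≥ Bachelor's): n₁ = 380, n₀ = 188, n = 568; a·n₀/n = 149·188/568 = 49.3169; c·n₁/n = 88·380/568 = 58.8732
RR_MH = (63.1444 + 8.1000 + 49.3169) / (87.9788 + 21.8000 + 58.8732) = 120.5613 / 168.6520 = 0.71485

0.71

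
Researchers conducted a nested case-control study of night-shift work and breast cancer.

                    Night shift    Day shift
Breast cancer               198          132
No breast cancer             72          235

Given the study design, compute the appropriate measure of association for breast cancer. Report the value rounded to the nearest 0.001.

Reading the table with exposure as columns: a = 198 (Night shift, case), b = 72 (Night shift, non-case), c = 132 (Day shift, case), d = 235.
This is a nested case-control study: participants were sampled on outcome status, so risks in the source population cannot be estimated directly — relative risk is not valid here. The odds ratio is the appropriate measure.
OR = (a·d)/(b·c) = (198 × 235) / (72 × 132) = 46530 / 9504 = 4.89583

4.896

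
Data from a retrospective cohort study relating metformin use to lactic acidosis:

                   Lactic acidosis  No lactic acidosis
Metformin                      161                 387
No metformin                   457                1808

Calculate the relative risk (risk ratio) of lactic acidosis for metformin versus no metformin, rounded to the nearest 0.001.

1.456

Cells: a = 161, b = 387, c = 457, d = 1808.
Risk in exposed = 161/548 = 0.29380; risk in unexposed = 457/2265 = 0.20177.
RR = 0.29380 / 0.20177 = 1.45612
The risk among the exposed is 1.46 times that among the unexposed.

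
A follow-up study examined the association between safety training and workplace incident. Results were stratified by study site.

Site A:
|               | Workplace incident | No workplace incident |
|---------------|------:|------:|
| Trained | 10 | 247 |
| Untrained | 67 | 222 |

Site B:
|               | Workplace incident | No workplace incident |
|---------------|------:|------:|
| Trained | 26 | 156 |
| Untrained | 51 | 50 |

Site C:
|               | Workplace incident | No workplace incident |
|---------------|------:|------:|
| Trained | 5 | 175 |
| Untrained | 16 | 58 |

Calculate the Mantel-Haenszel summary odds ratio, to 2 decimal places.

OR_MH = Σ(aᵢdᵢ/nᵢ) / Σ(bᵢcᵢ/nᵢ), where nᵢ is the stratum total.
Stratum 1 (Site A): n = 546; a·d/n = 10·222/546 = 4.0659; b·c/n = 247·67/546 = 30.3095
Stratum 2 (Site B): n = 283; a·d/n = 26·50/283 = 4.5936; b·c/n = 156·51/283 = 28.1131
Stratum 3 (Site C): n = 254; a·d/n = 5·58/254 = 1.1417; b·c/n = 175·16/254 = 11.0236
OR_MH = (4.0659 + 4.5936 + 1.1417) / (30.3095 + 28.1131 + 11.0236) = 9.8013 / 69.4462 = 0.14114

0.14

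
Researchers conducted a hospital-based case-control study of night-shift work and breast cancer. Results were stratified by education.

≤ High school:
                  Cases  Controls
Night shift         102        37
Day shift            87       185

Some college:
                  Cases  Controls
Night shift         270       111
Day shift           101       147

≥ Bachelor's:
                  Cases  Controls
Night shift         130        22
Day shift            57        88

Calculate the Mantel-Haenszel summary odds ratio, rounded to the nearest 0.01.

4.94

OR_MH = Σ(aᵢdᵢ/nᵢ) / Σ(bᵢcᵢ/nᵢ), where nᵢ is the stratum total.
Stratum 1 (≤ High school): n = 411; a·d/n = 102·185/411 = 45.9124; b·c/n = 37·87/411 = 7.8321
Stratum 2 (Some college): n = 629; a·d/n = 270·147/629 = 63.1002; b·c/n = 111·101/629 = 17.8235
Stratum 3 (≥ Bachelor's): n = 297; a·d/n = 130·88/297 = 38.5185; b·c/n = 22·57/297 = 4.2222
OR_MH = (45.9124 + 63.1002 + 38.5185) / (7.8321 + 17.8235 + 4.2222) = 147.5311 / 29.8779 = 4.93780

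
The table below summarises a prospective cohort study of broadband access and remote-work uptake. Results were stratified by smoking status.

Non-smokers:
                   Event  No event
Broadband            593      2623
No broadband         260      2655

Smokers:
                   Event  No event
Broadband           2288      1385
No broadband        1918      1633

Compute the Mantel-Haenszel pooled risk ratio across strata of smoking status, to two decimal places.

1.27

RR_MH = Σ(aᵢ·n₀ᵢ/nᵢ) / Σ(cᵢ·n₁ᵢ/nᵢ), with n₁ᵢ = aᵢ+bᵢ (exposed), n₀ᵢ = cᵢ+dᵢ (unexposed), nᵢ = n₁ᵢ+n₀ᵢ.
Stratum 1 (Non-smokers): n₁ = 3216, n₀ = 2915, n = 6131; a·n₀/n = 593·2915/6131 = 281.9434; c·n₁/n = 260·3216/6131 = 136.3823
Stratum 2 (Smokers): n₁ = 3673, n₀ = 3551, n = 7224; a·n₀/n = 2288·3551/7224 = 1124.6800; c·n₁/n = 1918·3673/7224 = 975.1957
RR_MH = (281.9434 + 1124.6800) / (136.3823 + 975.1957) = 1406.6234 / 1111.5781 = 1.26543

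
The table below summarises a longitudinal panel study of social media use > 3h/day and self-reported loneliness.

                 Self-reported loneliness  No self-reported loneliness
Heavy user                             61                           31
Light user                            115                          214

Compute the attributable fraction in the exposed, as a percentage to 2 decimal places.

47.28

Cells: a = 61, b = 31, c = 115, d = 214.
Risk in exposed = 61/92 = 0.66304; risk in unexposed = 115/329 = 0.34954.
RR = 0.66304/0.34954 = 1.89688
AR% = (RR − 1)/RR × 100 = (1.89688 − 1)/1.89688 × 100 = 47.2819%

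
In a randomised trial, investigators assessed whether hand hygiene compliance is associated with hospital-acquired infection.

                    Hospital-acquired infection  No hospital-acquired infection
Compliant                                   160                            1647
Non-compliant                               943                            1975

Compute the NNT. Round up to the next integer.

5

Risk in treated group = 160/1807 = 0.08854; risk in control = 943/2918 = 0.32317.
Absolute risk reduction = 0.32317 − 0.08854 = 0.23462
NNT = 1 / ARR = 1 / 0.23462 = 4.262 → round up → 5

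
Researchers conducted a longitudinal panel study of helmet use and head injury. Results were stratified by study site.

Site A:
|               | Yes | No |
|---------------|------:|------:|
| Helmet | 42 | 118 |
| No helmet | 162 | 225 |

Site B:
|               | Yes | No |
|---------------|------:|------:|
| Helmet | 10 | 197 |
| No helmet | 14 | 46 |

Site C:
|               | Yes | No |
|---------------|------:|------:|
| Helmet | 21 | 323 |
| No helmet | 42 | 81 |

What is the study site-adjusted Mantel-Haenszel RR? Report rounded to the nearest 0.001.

0.420

RR_MH = Σ(aᵢ·n₀ᵢ/nᵢ) / Σ(cᵢ·n₁ᵢ/nᵢ), with n₁ᵢ = aᵢ+bᵢ (exposed), n₀ᵢ = cᵢ+dᵢ (unexposed), nᵢ = n₁ᵢ+n₀ᵢ.
Stratum 1 (Site A): n₁ = 160, n₀ = 387, n = 547; a·n₀/n = 42·387/547 = 29.7148; c·n₁/n = 162·160/547 = 47.3857
Stratum 2 (Site B): n₁ = 207, n₀ = 60, n = 267; a·n₀/n = 10·60/267 = 2.2472; c·n₁/n = 14·207/267 = 10.8539
Stratum 3 (Site C): n₁ = 344, n₀ = 123, n = 467; a·n₀/n = 21·123/467 = 5.5310; c·n₁/n = 42·344/467 = 30.9379
RR_MH = (29.7148 + 2.2472 + 5.5310) / (47.3857 + 10.8539 + 30.9379) = 37.4930 / 89.1776 = 0.42043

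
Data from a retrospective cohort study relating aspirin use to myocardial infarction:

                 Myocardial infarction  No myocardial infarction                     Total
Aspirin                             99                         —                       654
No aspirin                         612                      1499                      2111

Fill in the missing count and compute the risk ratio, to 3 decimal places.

The missing cell is in the exposed row: 654 − 99 = 555.
So a = 99, b = 555, c = 612, d = 1499.
RR = [a/(a+b)] / [c/(c+d)] = (99/654) / (612/2111) = 0.15138/0.28991 = 0.52215

0.522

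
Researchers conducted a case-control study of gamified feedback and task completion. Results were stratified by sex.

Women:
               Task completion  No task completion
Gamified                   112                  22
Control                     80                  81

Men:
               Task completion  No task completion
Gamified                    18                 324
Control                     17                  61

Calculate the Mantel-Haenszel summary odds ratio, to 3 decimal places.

1.749

OR_MH = Σ(aᵢdᵢ/nᵢ) / Σ(bᵢcᵢ/nᵢ), where nᵢ is the stratum total.
Stratum 1 (Women): n = 295; a·d/n = 112·81/295 = 30.7525; b·c/n = 22·80/295 = 5.9661
Stratum 2 (Men): n = 420; a·d/n = 18·61/420 = 2.6143; b·c/n = 324·17/420 = 13.1143
OR_MH = (30.7525 + 2.6143) / (5.9661 + 13.1143) = 33.3668 / 19.0804 = 1.74875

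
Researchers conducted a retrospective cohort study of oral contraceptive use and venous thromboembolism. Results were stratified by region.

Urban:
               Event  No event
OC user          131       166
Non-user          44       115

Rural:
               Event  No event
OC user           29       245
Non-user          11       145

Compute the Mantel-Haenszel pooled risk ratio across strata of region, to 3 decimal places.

1.576

RR_MH = Σ(aᵢ·n₀ᵢ/nᵢ) / Σ(cᵢ·n₁ᵢ/nᵢ), with n₁ᵢ = aᵢ+bᵢ (exposed), n₀ᵢ = cᵢ+dᵢ (unexposed), nᵢ = n₁ᵢ+n₀ᵢ.
Stratum 1 (Urban): n₁ = 297, n₀ = 159, n = 456; a·n₀/n = 131·159/456 = 45.6776; c·n₁/n = 44·297/456 = 28.6579
Stratum 2 (Rural): n₁ = 274, n₀ = 156, n = 430; a·n₀/n = 29·156/430 = 10.5209; c·n₁/n = 11·274/430 = 7.0093
RR_MH = (45.6776 + 10.5209) / (28.6579 + 7.0093) = 56.1986 / 35.6672 = 1.57564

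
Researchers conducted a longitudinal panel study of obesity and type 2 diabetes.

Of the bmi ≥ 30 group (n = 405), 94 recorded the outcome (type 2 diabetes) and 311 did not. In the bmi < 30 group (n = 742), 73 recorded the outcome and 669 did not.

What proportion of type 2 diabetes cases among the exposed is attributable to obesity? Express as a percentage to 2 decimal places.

57.61

From the description: a = 94, b = 311, c = 73, d = 669.
Risk in exposed = 94/405 = 0.23210; risk in unexposed = 73/742 = 0.09838.
RR = 0.23210/0.09838 = 2.35914
AR% = (RR − 1)/RR × 100 = (2.35914 − 1)/2.35914 × 100 = 57.6117%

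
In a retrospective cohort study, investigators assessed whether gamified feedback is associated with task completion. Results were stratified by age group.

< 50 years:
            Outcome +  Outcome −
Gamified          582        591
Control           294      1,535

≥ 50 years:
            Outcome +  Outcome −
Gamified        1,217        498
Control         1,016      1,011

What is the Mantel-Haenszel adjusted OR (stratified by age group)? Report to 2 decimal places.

3.24

OR_MH = Σ(aᵢdᵢ/nᵢ) / Σ(bᵢcᵢ/nᵢ), where nᵢ is the stratum total.
Stratum 1 (< 50 years): n = 3002; a·d/n = 582·1535/3002 = 297.5916; b·c/n = 591·294/3002 = 57.8794
Stratum 2 (≥ 50 years): n = 3742; a·d/n = 1217·1011/3742 = 328.8046; b·c/n = 498·1016/3742 = 135.2133
OR_MH = (297.5916 + 328.8046) / (57.8794 + 135.2133) = 626.3963 / 193.0927 = 3.24402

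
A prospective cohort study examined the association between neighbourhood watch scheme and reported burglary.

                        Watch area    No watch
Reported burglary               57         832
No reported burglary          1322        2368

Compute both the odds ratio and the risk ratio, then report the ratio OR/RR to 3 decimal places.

0.772

Reading the table with exposure as columns: a = 57 (Watch area, case), b = 1322 (Watch area, non-case), c = 832 (No watch, case), d = 2368.
OR = (57·2368)/(1322·832) = 134976/1099904 = 0.12272
Risk in exposed = 57/1379 = 0.04133; risk in unexposed = 832/3200 = 0.26000; RR = 0.15898
OR/RR = 0.12272 / 0.15898 = 0.77191
The outcome is not rare, so the OR lies further from 1 than the RR.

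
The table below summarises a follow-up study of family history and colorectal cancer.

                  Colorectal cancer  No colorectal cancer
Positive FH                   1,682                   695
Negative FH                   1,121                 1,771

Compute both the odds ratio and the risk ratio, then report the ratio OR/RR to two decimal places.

Cells: a = 1682, b = 695, c = 1121, d = 1771.
OR = (1682·1771)/(695·1121) = 2978822/779095 = 3.82344
Risk in exposed = 1682/2377 = 0.70761; risk in unexposed = 1121/2892 = 0.38762; RR = 1.82553
OR/RR = 3.82344 / 1.82553 = 2.09442
The outcome is not rare, so the OR lies further from 1 than the RR.

2.09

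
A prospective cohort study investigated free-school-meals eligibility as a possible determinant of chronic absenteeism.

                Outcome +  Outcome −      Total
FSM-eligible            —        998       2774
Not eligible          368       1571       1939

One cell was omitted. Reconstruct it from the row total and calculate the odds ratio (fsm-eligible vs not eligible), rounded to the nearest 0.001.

7.597

The missing cell is in the exposed row: 2774 − 998 = 1776.
So a = 1776, b = 998, c = 368, d = 1571.
OR = (a·d)/(b·c) = (1776 × 1571) / (998 × 368) = 2790096 / 367264 = 7.59698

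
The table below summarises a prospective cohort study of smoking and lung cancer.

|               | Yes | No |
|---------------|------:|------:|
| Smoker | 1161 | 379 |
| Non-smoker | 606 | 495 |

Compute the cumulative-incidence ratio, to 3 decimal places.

Cells: a = 1161, b = 379, c = 606, d = 495.
Risk in exposed = 1161/1540 = 0.75390; risk in unexposed = 606/1101 = 0.55041.
RR = 0.75390 / 0.55041 = 1.36970
The risk among the exposed is 1.37 times that among the unexposed.

1.370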